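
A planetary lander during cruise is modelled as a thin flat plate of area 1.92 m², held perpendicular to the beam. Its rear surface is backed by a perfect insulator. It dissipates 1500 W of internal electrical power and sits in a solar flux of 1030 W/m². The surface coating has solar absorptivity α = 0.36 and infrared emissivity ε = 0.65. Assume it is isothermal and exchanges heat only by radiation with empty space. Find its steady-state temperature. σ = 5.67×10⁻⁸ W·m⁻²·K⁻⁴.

At steady state, absorbed solar power + internal power = radiated power.
Absorbed: α·S·A_cross = 0.36·1030·1.920 = 711.9 W (cross-section A).
Total input = 711.9 + 1500 = 2212 W.
Radiated: εσ·A_surf·T⁴ with A_surf = A = 1.920 m².
T⁴ = 2212/(0.65·5.67×10⁻⁸·1.920) = 3.126×10¹⁰ K⁴.

T ≈ 420 K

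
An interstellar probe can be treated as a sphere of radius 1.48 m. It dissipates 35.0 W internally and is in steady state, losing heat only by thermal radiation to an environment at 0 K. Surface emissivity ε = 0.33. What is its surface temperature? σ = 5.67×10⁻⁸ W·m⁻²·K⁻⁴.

T ≈ 90.8 K

Steady state: internal power = radiated power, P = εσA T⁴.
Radiating area A = 4πr² = 27.53 m².
T⁴ = P/(εσA) = 35.0/(0.33·5.67×10⁻⁸·27.53) = 6.796×10⁷ K⁴.
T = (6.796×10⁷)^(1/4).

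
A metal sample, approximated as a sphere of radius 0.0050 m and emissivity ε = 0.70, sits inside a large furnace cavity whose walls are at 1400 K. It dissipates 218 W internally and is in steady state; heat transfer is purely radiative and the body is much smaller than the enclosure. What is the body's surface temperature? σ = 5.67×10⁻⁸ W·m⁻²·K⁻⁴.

For a small grey body in a large enclosure, net radiated power = εσA(T⁴ − T_w⁴).
Steady state: P = εσA(T⁴ − T_w⁴) with A = 4πr² = 3.142×10⁻⁴ m².
T⁴ = P/(εσA) + T_w⁴ = 218/(0.70·5.67×10⁻⁸·3.142×10⁻⁴) + (1400)⁴
    = 1.748×10¹³ + 3.842×10¹² = 2.132×10¹³ K⁴.

T ≈ 2150 K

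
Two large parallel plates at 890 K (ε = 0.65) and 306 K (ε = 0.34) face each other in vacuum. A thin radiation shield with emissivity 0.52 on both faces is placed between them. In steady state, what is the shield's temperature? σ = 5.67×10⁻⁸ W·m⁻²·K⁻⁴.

In steady state the net flux on the hot side equals that on the cold side.
σ(T₁⁴−T_s⁴)/D₁ = σ(T_s⁴−T₂⁴)/D₂, with D₁ = 1/ε₁+1/ε_s−1 = 2.462, D₂ = 1/ε_s+1/ε₂−1 = 3.864.
Solve for T_s⁴: T_s⁴ = (D₂·T₁⁴ + D₁·T₂⁴)/(D₁+D₂) = 3.867×10¹¹ K⁴.

T_s ≈ 789 K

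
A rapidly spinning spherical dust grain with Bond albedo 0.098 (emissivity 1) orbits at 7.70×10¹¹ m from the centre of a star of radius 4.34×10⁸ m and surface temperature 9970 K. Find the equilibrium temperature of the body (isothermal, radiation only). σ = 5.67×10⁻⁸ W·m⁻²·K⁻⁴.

The star's surface emits σT_*⁴; at distance d the flux is S = σT_*⁴(R_*/d)².
S = 5.67×10⁻⁸·(9970)⁴·(4.34×10⁸/7.70×10¹¹)² = 178.0 W/m².
For an isothermal sphere T⁴ = (1−a)S/(4σ) = 7.078×10⁸ K⁴.

T ≈ 163 K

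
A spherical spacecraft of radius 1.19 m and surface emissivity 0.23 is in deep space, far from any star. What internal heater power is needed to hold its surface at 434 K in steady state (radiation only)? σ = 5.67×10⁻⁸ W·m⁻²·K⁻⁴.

P ≈ 8230 W

P = εσ·4πr²·T⁴.
4πr² = 17.80 m²; T⁴ = 3.548×10¹⁰ K⁴.
P = 0.23·5.67×10⁻⁸·17.80·3.548×10¹⁰.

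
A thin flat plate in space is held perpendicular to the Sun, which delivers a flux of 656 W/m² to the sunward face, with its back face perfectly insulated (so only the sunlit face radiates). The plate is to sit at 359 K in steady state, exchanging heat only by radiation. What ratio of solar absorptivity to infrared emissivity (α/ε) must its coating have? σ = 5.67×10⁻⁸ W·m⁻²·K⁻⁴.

Balance: αS·A = εσ·1A·T⁴ ⇒ α/ε = σT⁴/S.
α/ε = 5.67×10⁻⁸·(359)⁴/656 = 5.67×10⁻⁸·1.661×10¹⁰/656.

α/ε ≈ 1.44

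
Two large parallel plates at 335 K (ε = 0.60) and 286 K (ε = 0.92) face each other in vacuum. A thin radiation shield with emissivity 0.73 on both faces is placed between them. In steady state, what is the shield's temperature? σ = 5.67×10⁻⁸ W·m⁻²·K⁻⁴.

In steady state the net flux on the hot side equals that on the cold side.
σ(T₁⁴−T_s⁴)/D₁ = σ(T_s⁴−T₂⁴)/D₂, with D₁ = 1/ε₁+1/ε_s−1 = 2.037, D₂ = 1/ε_s+1/ε₂−1 = 1.457.
Solve for T_s⁴: T_s⁴ = (D₂·T₁⁴ + D₁·T₂⁴)/(D₁+D₂) = 9.153×10⁹ K⁴.

T_s ≈ 309 K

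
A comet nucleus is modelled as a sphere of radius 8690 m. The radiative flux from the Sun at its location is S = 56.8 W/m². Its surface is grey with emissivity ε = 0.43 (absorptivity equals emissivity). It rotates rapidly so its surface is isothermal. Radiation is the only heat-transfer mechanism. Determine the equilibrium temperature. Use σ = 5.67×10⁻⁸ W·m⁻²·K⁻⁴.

T ≈ 126 K

At equilibrium, absorbed power = emitted power.
Absorbing cross-section = πr² = 2.372×10⁸ m²; emitting surface = 4πr² = 9.490×10⁸ m² (ratio 4).
εS·A_cross = εσ·A_surf·T⁴  ⇒  T⁴ = S/(4σ)   (ε cancels).
T⁴ = 56.8/(4·5.67×10⁻⁸) = 2.504×10⁸ K⁴.
T = (2.504×10⁸)^(1/4).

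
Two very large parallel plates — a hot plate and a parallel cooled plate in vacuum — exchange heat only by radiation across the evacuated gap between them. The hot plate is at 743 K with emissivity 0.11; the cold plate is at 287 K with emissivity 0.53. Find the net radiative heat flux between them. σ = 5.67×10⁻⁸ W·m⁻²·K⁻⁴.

For two infinite grey parallel plates, q = σ(T₁⁴ − T₂⁴)/(1/ε₁ + 1/ε₂ − 1).
T₁⁴ − T₂⁴ = 3.048×10¹¹ − 6.785×10⁹ = 2.980×10¹¹ K⁴.
1/ε₁ + 1/ε₂ − 1 = 9.091 + 1.887 − 1 = 9.978.
q = 5.67×10⁻⁸ × 2.980×10¹¹ / 9.978.

q ≈ 1690 W/m²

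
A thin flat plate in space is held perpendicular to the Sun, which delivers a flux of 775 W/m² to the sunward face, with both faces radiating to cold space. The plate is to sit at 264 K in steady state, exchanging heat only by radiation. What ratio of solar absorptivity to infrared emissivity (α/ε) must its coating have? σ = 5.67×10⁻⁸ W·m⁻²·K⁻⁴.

Balance: αS·A = εσ·2A·T⁴ ⇒ α/ε = 2σT⁴/S.
α/ε = 2·5.67×10⁻⁸·(264)⁴/775 = 2·5.67×10⁻⁸·4.858×10⁹/775.

α/ε ≈ 0.711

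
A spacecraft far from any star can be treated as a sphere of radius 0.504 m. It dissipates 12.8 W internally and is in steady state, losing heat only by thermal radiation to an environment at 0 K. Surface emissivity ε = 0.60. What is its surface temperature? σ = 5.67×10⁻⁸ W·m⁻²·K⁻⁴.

T ≈ 104 K

Steady state: internal power = radiated power, P = εσA T⁴.
Radiating area A = 4πr² = 3.192 m².
T⁴ = P/(εσA) = 12.8/(0.60·5.67×10⁻⁸·3.192) = 1.179×10⁸ K⁴.
T = (1.179×10⁸)^(1/4).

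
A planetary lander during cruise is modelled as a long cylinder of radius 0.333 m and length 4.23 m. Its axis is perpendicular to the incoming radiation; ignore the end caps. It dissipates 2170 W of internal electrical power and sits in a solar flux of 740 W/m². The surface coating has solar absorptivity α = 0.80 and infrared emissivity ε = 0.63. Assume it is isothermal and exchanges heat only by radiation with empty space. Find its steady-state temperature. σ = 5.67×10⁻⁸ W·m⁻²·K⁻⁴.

T ≈ 332 K

At steady state, absorbed solar power + internal power = radiated power.
Absorbed: α·S·A_cross = 0.80·740·2.817 = 1668 W (cross-section 2rL).
Total input = 1668 + 2170 = 3838 W.
Radiated: εσ·A_surf·T⁴ with A_surf = 2πrL = 8.850 m².
T⁴ = 3838/(0.63·5.67×10⁻⁸·8.850) = 1.214×10¹⁰ K⁴.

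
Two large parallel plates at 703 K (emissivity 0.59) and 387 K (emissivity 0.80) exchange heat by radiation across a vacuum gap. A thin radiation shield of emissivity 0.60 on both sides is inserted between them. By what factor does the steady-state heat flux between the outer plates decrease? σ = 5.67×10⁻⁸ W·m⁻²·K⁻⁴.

Without shield: q₀ = σΔ(T⁴)/(1/ε₁+1/ε₂−1) with denominator 1.945.
With shield the two gaps are in series; the resistances add: (1/ε₁+1/ε_s−1)+(1/ε_s+1/ε₂−1) = 2.362+1.917 = 4.278.
Heat-flux ratio q₀/q = 4.278/1.945.

factor ≈ 2.20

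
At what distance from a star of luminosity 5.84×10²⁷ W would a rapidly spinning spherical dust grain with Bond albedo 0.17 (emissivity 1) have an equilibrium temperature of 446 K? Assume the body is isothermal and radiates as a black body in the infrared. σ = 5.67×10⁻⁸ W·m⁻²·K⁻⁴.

For an isothermal black-emitting sphere, (1−a)S·πr² = σ·4πr²·T⁴ ⇒ S = 4σT⁴/(1−a).
S = 4·5.67×10⁻⁸·(446)⁴/0.830 = 10810 W/m².
Flux falls as S = L/(4πd²), so d = √(L/(4πS)) = √(5.84×10²⁷/(4π·10810)).

d ≈ 2.07×10¹¹ m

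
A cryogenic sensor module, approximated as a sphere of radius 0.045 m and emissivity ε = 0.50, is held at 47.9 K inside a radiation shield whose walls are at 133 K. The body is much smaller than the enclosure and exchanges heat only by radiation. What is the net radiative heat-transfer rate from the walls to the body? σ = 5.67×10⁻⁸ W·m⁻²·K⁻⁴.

For a small grey body in a large enclosure: P_net = εσA(T_body⁴ − T_wall⁴).
A = 4πr² = 0.02545 m²; T_body⁴ − T_wall⁴ = 5.264×10⁶ − 3.129×10⁸ = -3.076×10⁸ K⁴.
|P_net| = 0.50·5.67×10⁻⁸·0.02545·3.076×10⁸.

P_net ≈ 0.222 W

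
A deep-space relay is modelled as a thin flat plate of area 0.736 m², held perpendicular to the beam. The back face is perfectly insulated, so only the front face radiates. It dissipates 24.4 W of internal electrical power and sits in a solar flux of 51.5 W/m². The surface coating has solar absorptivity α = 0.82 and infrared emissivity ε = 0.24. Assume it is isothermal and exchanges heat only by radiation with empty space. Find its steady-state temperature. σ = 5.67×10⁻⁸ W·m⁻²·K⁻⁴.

T ≈ 273 K

At steady state, absorbed solar power + internal power = radiated power.
Absorbed: α·S·A_cross = 0.82·51.5·0.7360 = 31.08 W (cross-section A).
Total input = 31.08 + 24.4 = 55.48 W.
Radiated: εσ·A_surf·T⁴ with A_surf = A = 0.7360 m².
T⁴ = 55.48/(0.24·5.67×10⁻⁸·0.7360) = 5.540×10⁹ K⁴.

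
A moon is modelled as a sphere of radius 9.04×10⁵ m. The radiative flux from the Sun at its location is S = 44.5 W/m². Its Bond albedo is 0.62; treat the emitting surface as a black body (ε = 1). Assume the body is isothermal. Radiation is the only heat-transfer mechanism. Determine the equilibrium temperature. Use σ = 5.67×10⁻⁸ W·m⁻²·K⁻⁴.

At equilibrium, absorbed power = emitted power.
Absorbing cross-section = πr² = 2.567×10¹² m²; emitting surface = 4πr² = 1.027×10¹³ m² (ratio 4).
(1−a)S·A_cross = εσ·A_surf·T⁴  ⇒  T⁴ = (1−a)S/(4σ).
T⁴ = 0.380·44.5/(4·5.67×10⁻⁸) = 7.456×10⁷ K⁴.
T = (7.456×10⁷)^(1/4).

T ≈ 92.9 K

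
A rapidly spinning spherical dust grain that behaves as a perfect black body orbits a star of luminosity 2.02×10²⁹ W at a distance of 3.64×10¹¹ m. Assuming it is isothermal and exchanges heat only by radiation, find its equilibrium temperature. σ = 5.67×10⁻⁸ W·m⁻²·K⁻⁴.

T ≈ 855 K

First find the stellar flux at distance d: S = L/(4πd²) = 2.02×10²⁹/(4π·(3.64×10¹¹)²) = 1.213×10⁵ W/m².
For an isothermal sphere, absorbed (1−a)S·πr² = emitted σ·4πr²·T⁴, so T⁴ = (1−a)S/(4σ).
T⁴ = 1.00·1.213×10⁵/(4·5.67×10⁻⁸) = 5.349×10¹¹ K⁴.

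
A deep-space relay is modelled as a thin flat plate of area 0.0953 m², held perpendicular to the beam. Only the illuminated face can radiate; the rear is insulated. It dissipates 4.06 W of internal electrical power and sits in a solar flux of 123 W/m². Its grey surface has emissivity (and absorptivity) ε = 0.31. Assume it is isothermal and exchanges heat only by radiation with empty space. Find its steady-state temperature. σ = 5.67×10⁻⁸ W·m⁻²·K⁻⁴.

T ≈ 260 K

At steady state, absorbed solar power + internal power = radiated power.
Absorbed: α·S·A_cross = 0.31·123·0.09530 = 3.634 W (cross-section A).
Total input = 3.634 + 4.06 = 7.694 W.
Radiated: εσ·A_surf·T⁴ with A_surf = A = 0.09530 m².
T⁴ = 7.694/(0.31·5.67×10⁻⁸·0.09530) = 4.593×10⁹ K⁴.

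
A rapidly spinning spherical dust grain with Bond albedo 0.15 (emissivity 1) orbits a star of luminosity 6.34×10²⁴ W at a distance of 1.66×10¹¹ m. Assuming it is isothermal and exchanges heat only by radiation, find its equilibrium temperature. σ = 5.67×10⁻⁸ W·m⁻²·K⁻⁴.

First find the stellar flux at distance d: S = L/(4πd²) = 6.34×10²⁴/(4π·(1.66×10¹¹)²) = 18.31 W/m².
For an isothermal sphere, absorbed (1−a)S·πr² = emitted σ·4πr²·T⁴, so T⁴ = (1−a)S/(4σ).
T⁴ = 0.850·18.31/(4·5.67×10⁻⁸) = 6.862×10⁷ K⁴.

T ≈ 91.0 K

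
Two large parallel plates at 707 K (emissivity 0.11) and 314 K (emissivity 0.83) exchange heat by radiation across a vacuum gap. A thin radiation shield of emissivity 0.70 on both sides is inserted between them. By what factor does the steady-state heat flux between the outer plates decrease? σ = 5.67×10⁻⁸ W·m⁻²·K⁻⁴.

factor ≈ 1.20

Without shield: q₀ = σΔ(T⁴)/(1/ε₁+1/ε₂−1) with denominator 9.296.
With shield the two gaps are in series; the resistances add: (1/ε₁+1/ε_s−1)+(1/ε_s+1/ε₂−1) = 9.519+1.633 = 11.15.
Heat-flux ratio q₀/q = 11.15/9.296.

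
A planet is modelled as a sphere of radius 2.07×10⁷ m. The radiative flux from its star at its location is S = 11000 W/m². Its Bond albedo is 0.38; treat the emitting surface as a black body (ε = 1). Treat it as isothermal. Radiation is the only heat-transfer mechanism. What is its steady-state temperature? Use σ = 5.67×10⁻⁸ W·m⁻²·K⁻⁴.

T ≈ 416 K

At equilibrium, absorbed power = emitted power.
Absorbing cross-section = πr² = 1.346×10¹⁵ m²; emitting surface = 4πr² = 5.385×10¹⁵ m² (ratio 4).
(1−a)S·A_cross = εσ·A_surf·T⁴  ⇒  T⁴ = (1−a)S/(4σ).
T⁴ = 0.620·11000/(4·5.67×10⁻⁸) = 3.007×10¹⁰ K⁴.
T = (3.007×10¹⁰)^(1/4).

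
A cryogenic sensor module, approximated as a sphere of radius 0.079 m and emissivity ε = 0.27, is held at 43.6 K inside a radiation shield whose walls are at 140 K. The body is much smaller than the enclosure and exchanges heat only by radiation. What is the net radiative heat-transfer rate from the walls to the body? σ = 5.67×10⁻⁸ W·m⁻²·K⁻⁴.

P_net ≈ 0.457 W

For a small grey body in a large enclosure: P_net = εσA(T_body⁴ − T_wall⁴).
A = 4πr² = 0.07843 m²; T_body⁴ − T_wall⁴ = 3.614×10⁶ − 3.842×10⁸ = -3.805×10⁸ K⁴.
|P_net| = 0.27·5.67×10⁻⁸·0.07843·3.805×10⁸.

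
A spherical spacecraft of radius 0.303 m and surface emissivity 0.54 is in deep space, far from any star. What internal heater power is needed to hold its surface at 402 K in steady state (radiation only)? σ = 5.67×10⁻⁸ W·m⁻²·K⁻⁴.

P = εσ·4πr²·T⁴.
4πr² = 1.154 m²; T⁴ = 2.612×10¹⁰ K⁴.
P = 0.54·5.67×10⁻⁸·1.154·2.612×10¹⁰.

P ≈ 923 W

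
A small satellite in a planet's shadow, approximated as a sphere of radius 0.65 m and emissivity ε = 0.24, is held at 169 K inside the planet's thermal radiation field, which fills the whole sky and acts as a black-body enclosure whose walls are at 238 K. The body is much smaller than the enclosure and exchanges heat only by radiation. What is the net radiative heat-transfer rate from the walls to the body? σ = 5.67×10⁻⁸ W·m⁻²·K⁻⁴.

P_net ≈ 173 W

For a small grey body in a large enclosure: P_net = εσA(T_body⁴ − T_wall⁴).
A = 4πr² = 5.309 m²; T_body⁴ − T_wall⁴ = 8.157×10⁸ − 3.209×10⁹ = -2.393×10⁹ K⁴.
|P_net| = 0.24·5.67×10⁻⁸·5.309·2.393×10⁹.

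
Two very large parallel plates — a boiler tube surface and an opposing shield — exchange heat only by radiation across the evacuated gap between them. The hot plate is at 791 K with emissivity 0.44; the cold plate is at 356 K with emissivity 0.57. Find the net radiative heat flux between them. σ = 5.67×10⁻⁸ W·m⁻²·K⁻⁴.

q ≈ 7030 W/m²

For two infinite grey parallel plates, q = σ(T₁⁴ − T₂⁴)/(1/ε₁ + 1/ε₂ − 1).
T₁⁴ − T₂⁴ = 3.915×10¹¹ − 1.606×10¹⁰ = 3.754×10¹¹ K⁴.
1/ε₁ + 1/ε₂ − 1 = 2.273 + 1.754 − 1 = 3.027.
q = 5.67×10⁻⁸ × 3.754×10¹¹ / 3.027.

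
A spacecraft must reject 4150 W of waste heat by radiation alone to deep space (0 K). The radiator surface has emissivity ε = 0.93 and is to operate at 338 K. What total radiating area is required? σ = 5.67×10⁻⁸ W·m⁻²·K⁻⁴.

A ≈ 6.03 m²

P = εσA T⁴ ⇒ A = P/(εσT⁴).
T⁴ = 1.305×10¹⁰ K⁴.
A = 4150/(0.93 × 5.67×10⁻⁸ × 1.305×10¹⁰).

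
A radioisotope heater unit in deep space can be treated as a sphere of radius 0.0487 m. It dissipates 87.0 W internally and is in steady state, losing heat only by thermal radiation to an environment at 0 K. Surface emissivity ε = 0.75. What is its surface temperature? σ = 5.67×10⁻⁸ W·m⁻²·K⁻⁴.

Steady state: internal power = radiated power, P = εσA T⁴.
Radiating area A = 4πr² = 0.02980 m².
T⁴ = P/(εσA) = 87.0/(0.75·5.67×10⁻⁸·0.02980) = 6.864×10¹⁰ K⁴.
T = (6.864×10¹⁰)^(1/4).

T ≈ 512 K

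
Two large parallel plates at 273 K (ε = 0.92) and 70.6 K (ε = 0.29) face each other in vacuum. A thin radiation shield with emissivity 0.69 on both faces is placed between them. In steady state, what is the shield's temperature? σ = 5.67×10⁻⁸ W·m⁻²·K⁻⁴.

In steady state the net flux on the hot side equals that on the cold side.
σ(T₁⁴−T_s⁴)/D₁ = σ(T_s⁴−T₂⁴)/D₂, with D₁ = 1/ε₁+1/ε_s−1 = 1.536, D₂ = 1/ε_s+1/ε₂−1 = 3.898.
Solve for T_s⁴: T_s⁴ = (D₂·T₁⁴ + D₁·T₂⁴)/(D₁+D₂) = 3.991×10⁹ K⁴.

T_s ≈ 251 K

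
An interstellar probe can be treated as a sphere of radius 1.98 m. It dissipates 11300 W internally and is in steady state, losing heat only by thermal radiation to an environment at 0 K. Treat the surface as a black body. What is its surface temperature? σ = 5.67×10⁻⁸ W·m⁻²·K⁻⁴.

T ≈ 252 K

Steady state: internal power = radiated power, P = εσA T⁴.
Radiating area A = 4πr² = 49.27 m².
T⁴ = P/(εσA) = 11300/(1.0·5.67×10⁻⁸·49.27) = 4.045×10⁹ K⁴.
T = (4.045×10⁹)^(1/4).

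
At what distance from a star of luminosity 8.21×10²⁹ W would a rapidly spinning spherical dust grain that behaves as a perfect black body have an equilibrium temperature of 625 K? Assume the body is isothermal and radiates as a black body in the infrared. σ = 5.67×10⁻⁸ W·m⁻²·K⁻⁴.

d ≈ 1.37×10¹² m

For an isothermal black-emitting sphere, (1−a)S·πr² = σ·4πr²·T⁴ ⇒ S = 4σT⁴/(1−a).
S = 4·5.67×10⁻⁸·(625)⁴/1.00 = 34610 W/m².
Flux falls as S = L/(4πd²), so d = √(L/(4πS)) = √(8.21×10²⁹/(4π·34610)).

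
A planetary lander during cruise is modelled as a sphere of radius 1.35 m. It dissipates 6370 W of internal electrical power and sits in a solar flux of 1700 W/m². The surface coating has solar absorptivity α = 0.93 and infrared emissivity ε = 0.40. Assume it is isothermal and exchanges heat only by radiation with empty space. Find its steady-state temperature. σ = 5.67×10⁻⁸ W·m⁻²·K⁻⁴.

T ≈ 415 K

At steady state, absorbed solar power + internal power = radiated power.
Absorbed: α·S·A_cross = 0.93·1700·5.726 = 9052 W (cross-section πr²).
Total input = 9052 + 6370 = 15420 W.
Radiated: εσ·A_surf·T⁴ with A_surf = 4πr² = 22.90 m².
T⁴ = 15420/(0.40·5.67×10⁻⁸·22.90) = 2.969×10¹⁰ K⁴.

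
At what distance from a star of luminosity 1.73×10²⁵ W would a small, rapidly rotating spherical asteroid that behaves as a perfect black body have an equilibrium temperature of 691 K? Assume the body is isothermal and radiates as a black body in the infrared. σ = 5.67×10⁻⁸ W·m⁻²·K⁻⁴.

For an isothermal black-emitting sphere, (1−a)S·πr² = σ·4πr²·T⁴ ⇒ S = 4σT⁴/(1−a).
S = 4·5.67×10⁻⁸·(691)⁴/1.00 = 51710 W/m².
Flux falls as S = L/(4πd²), so d = √(L/(4πS)) = √(1.73×10²⁵/(4π·51710)).

d ≈ 5.16×10⁹ m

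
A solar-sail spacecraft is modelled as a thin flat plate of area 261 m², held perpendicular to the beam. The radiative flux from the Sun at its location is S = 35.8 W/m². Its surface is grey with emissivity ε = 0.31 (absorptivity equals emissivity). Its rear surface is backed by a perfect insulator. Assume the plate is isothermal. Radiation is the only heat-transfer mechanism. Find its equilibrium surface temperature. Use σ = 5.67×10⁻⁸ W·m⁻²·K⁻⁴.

T ≈ 159 K

At equilibrium, absorbed power = emitted power.
Absorbing cross-section = A = 261.0 m²; emitting surface = A = 261.0 m² (ratio 1).
εS·A_cross = εσ·A_surf·T⁴  ⇒  T⁴ = S/(1σ)   (ε cancels).
T⁴ = 35.8/(1·5.67×10⁻⁸) = 6.314×10⁸ K⁴.
T = (6.314×10⁸)^(1/4).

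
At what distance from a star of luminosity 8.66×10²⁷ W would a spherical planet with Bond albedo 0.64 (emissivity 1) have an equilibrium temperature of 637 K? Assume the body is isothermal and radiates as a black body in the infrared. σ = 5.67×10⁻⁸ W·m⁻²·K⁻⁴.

d ≈ 8.15×10¹⁰ m

For an isothermal black-emitting sphere, (1−a)S·πr² = σ·4πr²·T⁴ ⇒ S = 4σT⁴/(1−a).
S = 4·5.67×10⁻⁸·(637)⁴/0.360 = 1.037×10⁵ W/m².
Flux falls as S = L/(4πd²), so d = √(L/(4πS)) = √(8.66×10²⁷/(4π·1.037×10⁵)).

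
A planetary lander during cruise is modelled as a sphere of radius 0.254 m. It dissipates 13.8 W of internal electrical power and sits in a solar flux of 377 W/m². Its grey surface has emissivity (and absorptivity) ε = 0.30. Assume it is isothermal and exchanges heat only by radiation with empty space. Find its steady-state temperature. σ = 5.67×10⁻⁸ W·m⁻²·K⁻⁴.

T ≈ 227 K

At steady state, absorbed solar power + internal power = radiated power.
Absorbed: α·S·A_cross = 0.30·377·0.2027 = 22.92 W (cross-section πr²).
Total input = 22.92 + 13.8 = 36.72 W.
Radiated: εσ·A_surf·T⁴ with A_surf = 4πr² = 0.8107 m².
T⁴ = 36.72/(0.30·5.67×10⁻⁸·0.8107) = 2.663×10⁹ K⁴.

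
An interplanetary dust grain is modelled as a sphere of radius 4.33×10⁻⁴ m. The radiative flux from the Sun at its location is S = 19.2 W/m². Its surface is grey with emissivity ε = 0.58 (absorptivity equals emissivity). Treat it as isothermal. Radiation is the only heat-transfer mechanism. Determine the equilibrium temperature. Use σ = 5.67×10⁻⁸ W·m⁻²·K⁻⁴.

At equilibrium, absorbed power = emitted power.
Absorbing cross-section = πr² = 5.890×10⁻⁷ m²; emitting surface = 4πr² = 2.356×10⁻⁶ m² (ratio 4).
εS·A_cross = εσ·A_surf·T⁴  ⇒  T⁴ = S/(4σ)   (ε cancels).
T⁴ = 19.2/(4·5.67×10⁻⁸) = 8.466×10⁷ K⁴.
T = (8.466×10⁷)^(1/4).

T ≈ 95.9 K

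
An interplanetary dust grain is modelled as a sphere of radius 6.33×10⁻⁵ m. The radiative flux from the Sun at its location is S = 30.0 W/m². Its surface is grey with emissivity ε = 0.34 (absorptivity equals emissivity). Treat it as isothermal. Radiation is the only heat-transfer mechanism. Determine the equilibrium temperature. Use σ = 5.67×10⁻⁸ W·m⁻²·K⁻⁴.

At equilibrium, absorbed power = emitted power.
Absorbing cross-section = πr² = 1.259×10⁻⁸ m²; emitting surface = 4πr² = 5.035×10⁻⁸ m² (ratio 4).
εS·A_cross = εσ·A_surf·T⁴  ⇒  T⁴ = S/(4σ)   (ε cancels).
T⁴ = 30.0/(4·5.67×10⁻⁸) = 1.323×10⁸ K⁴.
T = (1.323×10⁸)^(1/4).

T ≈ 107 K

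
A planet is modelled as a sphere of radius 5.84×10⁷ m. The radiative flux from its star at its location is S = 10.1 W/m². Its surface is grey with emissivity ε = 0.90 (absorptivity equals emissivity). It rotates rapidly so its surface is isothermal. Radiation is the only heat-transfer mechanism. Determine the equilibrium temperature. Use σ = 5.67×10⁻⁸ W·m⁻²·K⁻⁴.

T ≈ 81.7 K

At equilibrium, absorbed power = emitted power.
Absorbing cross-section = πr² = 1.071×10¹⁶ m²; emitting surface = 4πr² = 4.286×10¹⁶ m² (ratio 4).
εS·A_cross = εσ·A_surf·T⁴  ⇒  T⁴ = S/(4σ)   (ε cancels).
T⁴ = 10.1/(4·5.67×10⁻⁸) = 4.453×10⁷ K⁴.
T = (4.453×10⁷)^(1/4).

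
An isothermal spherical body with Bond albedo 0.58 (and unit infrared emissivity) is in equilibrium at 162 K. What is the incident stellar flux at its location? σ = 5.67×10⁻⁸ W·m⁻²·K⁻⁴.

S ≈ 372 W/m²

(1−a)S·πr² = σ·4πr²·T⁴ ⇒ S = 4σT⁴/(1−a).
S = 4·5.67×10⁻⁸·6.887×10⁸/0.420.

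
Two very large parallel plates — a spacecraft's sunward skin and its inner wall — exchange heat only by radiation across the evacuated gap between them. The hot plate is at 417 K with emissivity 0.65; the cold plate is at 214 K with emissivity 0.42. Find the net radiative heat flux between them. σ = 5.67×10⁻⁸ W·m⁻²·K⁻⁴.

q ≈ 547 W/m²

For two infinite grey parallel plates, q = σ(T₁⁴ − T₂⁴)/(1/ε₁ + 1/ε₂ − 1).
T₁⁴ − T₂⁴ = 3.024×10¹⁰ − 2.097×10⁹ = 2.814×10¹⁰ K⁴.
1/ε₁ + 1/ε₂ − 1 = 1.538 + 2.381 − 1 = 2.919.
q = 5.67×10⁻⁸ × 2.814×10¹⁰ / 2.919.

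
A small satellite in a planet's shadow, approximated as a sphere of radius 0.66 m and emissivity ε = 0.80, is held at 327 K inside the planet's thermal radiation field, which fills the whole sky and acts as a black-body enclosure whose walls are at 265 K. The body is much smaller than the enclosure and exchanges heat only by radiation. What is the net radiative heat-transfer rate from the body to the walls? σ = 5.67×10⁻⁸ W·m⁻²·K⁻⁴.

For a small grey body in a large enclosure: P_net = εσA(T_body⁴ − T_wall⁴).
A = 4πr² = 5.474 m²; T_body⁴ − T_wall⁴ = 1.143×10¹⁰ − 4.932×10⁹ = 6.502×10⁹ K⁴.
|P_net| = 0.80·5.67×10⁻⁸·5.474·6.502×10⁹.

P_net ≈ 1610 W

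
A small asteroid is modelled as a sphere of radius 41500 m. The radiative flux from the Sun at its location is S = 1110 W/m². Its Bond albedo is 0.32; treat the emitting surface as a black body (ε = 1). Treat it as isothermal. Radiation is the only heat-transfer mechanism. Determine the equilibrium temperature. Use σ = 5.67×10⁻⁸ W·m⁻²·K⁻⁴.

At equilibrium, absorbed power = emitted power.
Absorbing cross-section = πr² = 5.411×10⁹ m²; emitting surface = 4πr² = 2.164×10¹⁰ m² (ratio 4).
(1−a)S·A_cross = εσ·A_surf·T⁴  ⇒  T⁴ = (1−a)S/(4σ).
T⁴ = 0.680·1110/(4·5.67×10⁻⁸) = 3.328×10⁹ K⁴.
T = (3.328×10⁹)^(1/4).

T ≈ 240 K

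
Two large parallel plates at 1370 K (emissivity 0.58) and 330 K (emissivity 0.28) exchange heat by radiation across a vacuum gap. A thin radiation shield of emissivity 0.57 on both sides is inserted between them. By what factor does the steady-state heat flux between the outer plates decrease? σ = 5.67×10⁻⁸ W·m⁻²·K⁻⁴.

Without shield: q₀ = σΔ(T⁴)/(1/ε₁+1/ε₂−1) with denominator 4.296.
With shield the two gaps are in series; the resistances add: (1/ε₁+1/ε_s−1)+(1/ε_s+1/ε₂−1) = 2.479+4.326 = 6.804.
Heat-flux ratio q₀/q = 6.804/4.296.

factor ≈ 1.58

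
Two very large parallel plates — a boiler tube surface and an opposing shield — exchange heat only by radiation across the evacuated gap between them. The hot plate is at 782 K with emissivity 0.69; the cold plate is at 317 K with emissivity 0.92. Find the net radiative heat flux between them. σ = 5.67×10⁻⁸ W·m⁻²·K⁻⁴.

For two infinite grey parallel plates, q = σ(T₁⁴ − T₂⁴)/(1/ε₁ + 1/ε₂ − 1).
T₁⁴ − T₂⁴ = 3.740×10¹¹ − 1.010×10¹⁰ = 3.639×10¹¹ K⁴.
1/ε₁ + 1/ε₂ − 1 = 1.449 + 1.087 − 1 = 1.536.
q = 5.67×10⁻⁸ × 3.639×10¹¹ / 1.536.

q ≈ 13400 W/m²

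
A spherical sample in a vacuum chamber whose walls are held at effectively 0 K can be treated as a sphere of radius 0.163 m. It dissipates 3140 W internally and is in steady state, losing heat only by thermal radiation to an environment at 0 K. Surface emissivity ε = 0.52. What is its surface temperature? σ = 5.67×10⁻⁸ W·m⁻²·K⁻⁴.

Steady state: internal power = radiated power, P = εσA T⁴.
Radiating area A = 4πr² = 0.3339 m².
T⁴ = P/(εσA) = 3140/(0.52·5.67×10⁻⁸·0.3339) = 3.190×10¹¹ K⁴.
T = (3.190×10¹¹)^(1/4).

T ≈ 752 K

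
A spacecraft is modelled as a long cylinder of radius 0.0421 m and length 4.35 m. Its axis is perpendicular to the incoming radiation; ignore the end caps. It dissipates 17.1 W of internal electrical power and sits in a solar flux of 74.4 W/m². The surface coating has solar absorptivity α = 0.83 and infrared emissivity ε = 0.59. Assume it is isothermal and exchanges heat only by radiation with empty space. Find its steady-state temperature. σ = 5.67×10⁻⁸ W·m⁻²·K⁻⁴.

T ≈ 179 K

At steady state, absorbed solar power + internal power = radiated power.
Absorbed: α·S·A_cross = 0.83·74.4·0.3663 = 22.62 W (cross-section 2rL).
Total input = 22.62 + 17.1 = 39.72 W.
Radiated: εσ·A_surf·T⁴ with A_surf = 2πrL = 1.151 m².
T⁴ = 39.72/(0.59·5.67×10⁻⁸·1.151) = 1.032×10⁹ K⁴.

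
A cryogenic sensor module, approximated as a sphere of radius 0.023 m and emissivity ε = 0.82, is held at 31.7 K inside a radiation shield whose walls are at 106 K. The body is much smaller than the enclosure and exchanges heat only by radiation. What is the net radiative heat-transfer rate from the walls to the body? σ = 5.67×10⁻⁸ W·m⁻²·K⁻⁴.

P_net ≈ 0.0387 W

For a small grey body in a large enclosure: P_net = εσA(T_body⁴ − T_wall⁴).
A = 4πr² = 0.006648 m²; T_body⁴ − T_wall⁴ = 1.010×10⁶ − 1.262×10⁸ = -1.252×10⁸ K⁴.
|P_net| = 0.82·5.67×10⁻⁸·0.006648·1.252×10⁸.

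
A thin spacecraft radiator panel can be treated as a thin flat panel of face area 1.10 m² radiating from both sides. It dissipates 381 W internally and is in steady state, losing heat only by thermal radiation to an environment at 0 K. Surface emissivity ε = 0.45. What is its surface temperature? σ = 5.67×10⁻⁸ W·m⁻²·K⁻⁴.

T ≈ 287 K

Steady state: internal power = radiated power, P = εσA T⁴.
Radiating area A = 2·1.10 = 2.200 m².
T⁴ = P/(εσA) = 381/(0.45·5.67×10⁻⁸·2.200) = 6.787×10⁹ K⁴.
T = (6.787×10⁹)^(1/4).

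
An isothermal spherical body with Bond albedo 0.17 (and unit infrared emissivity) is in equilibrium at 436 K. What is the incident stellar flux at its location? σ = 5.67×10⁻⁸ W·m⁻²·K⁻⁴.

(1−a)S·πr² = σ·4πr²·T⁴ ⇒ S = 4σT⁴/(1−a).
S = 4·5.67×10⁻⁸·3.614×10¹⁰/0.830.

S ≈ 9870 W/m²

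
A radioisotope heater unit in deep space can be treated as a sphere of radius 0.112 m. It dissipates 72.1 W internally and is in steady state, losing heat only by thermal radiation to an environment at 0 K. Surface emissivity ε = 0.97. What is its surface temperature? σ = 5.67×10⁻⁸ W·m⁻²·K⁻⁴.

T ≈ 302 K

Steady state: internal power = radiated power, P = εσA T⁴.
Radiating area A = 4πr² = 0.1576 m².
T⁴ = P/(εσA) = 72.1/(0.97·5.67×10⁻⁸·0.1576) = 8.316×10⁹ K⁴.
T = (8.316×10⁹)^(1/4).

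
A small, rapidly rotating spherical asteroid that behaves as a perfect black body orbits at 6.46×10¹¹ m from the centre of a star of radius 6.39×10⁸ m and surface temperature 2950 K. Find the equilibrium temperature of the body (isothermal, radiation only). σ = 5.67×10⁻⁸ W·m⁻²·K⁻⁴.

The star's surface emits σT_*⁴; at distance d the flux is S = σT_*⁴(R_*/d)².
S = 5.67×10⁻⁸·(2950)⁴·(6.39×10⁸/6.46×10¹¹)² = 4.202 W/m².
For an isothermal sphere T⁴ = (1−a)S/(4σ) = 1.853×10⁷ K⁴.

T ≈ 65.6 K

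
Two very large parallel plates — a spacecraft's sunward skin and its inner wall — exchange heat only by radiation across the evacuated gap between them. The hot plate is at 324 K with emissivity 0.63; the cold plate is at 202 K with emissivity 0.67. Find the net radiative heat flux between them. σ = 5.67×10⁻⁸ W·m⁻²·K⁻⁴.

For two infinite grey parallel plates, q = σ(T₁⁴ − T₂⁴)/(1/ε₁ + 1/ε₂ − 1).
T₁⁴ − T₂⁴ = 1.102×10¹⁰ − 1.665×10⁹ = 9.355×10⁹ K⁴.
1/ε₁ + 1/ε₂ − 1 = 1.587 + 1.493 − 1 = 2.080.
q = 5.67×10⁻⁸ × 9.355×10⁹ / 2.080.

q ≈ 255 W/m²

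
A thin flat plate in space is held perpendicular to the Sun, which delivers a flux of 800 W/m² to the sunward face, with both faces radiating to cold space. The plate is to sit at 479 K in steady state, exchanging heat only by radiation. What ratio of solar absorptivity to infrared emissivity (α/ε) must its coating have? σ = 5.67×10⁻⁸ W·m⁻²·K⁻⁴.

Balance: αS·A = εσ·2A·T⁴ ⇒ α/ε = 2σT⁴/S.
α/ε = 2·5.67×10⁻⁸·(479)⁴/800 = 2·5.67×10⁻⁸·5.264×10¹⁰/800.

α/ε ≈ 7.46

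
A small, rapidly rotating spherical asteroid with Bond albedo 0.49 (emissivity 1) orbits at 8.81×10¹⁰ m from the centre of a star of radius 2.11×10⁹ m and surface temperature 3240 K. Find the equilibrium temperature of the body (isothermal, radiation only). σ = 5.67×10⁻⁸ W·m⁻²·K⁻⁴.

T ≈ 300 K

The star's surface emits σT_*⁴; at distance d the flux is S = σT_*⁴(R_*/d)².
S = 5.67×10⁻⁸·(3240)⁴·(2.11×10⁹/8.81×10¹⁰)² = 3584 W/m².
For an isothermal sphere T⁴ = (1−a)S/(4σ) = 8.059×10⁹ K⁴.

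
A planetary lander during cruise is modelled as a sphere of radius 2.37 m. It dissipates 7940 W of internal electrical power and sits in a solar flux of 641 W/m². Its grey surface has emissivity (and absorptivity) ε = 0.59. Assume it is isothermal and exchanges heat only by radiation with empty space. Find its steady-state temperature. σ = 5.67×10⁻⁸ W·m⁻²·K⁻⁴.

At steady state, absorbed solar power + internal power = radiated power.
Absorbed: α·S·A_cross = 0.59·641·17.65 = 6674 W (cross-section πr²).
Total input = 6674 + 7940 = 14610 W.
Radiated: εσ·A_surf·T⁴ with A_surf = 4πr² = 70.58 m².
T⁴ = 14610/(0.59·5.67×10⁻⁸·70.58) = 6.189×10⁹ K⁴.

T ≈ 280 K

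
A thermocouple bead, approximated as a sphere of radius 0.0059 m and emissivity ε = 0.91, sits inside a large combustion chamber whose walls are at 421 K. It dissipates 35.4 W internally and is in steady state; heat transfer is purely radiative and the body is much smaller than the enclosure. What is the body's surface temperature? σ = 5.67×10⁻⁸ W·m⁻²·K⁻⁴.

For a small grey body in a large enclosure, net radiated power = εσA(T⁴ − T_w⁴).
Steady state: P = εσA(T⁴ − T_w⁴) with A = 4πr² = 4.374×10⁻⁴ m².
T⁴ = P/(εσA) + T_w⁴ = 35.4/(0.91·5.67×10⁻⁸·4.374×10⁻⁴) + (421)⁴
    = 1.568×10¹² + 3.141×10¹⁰ = 1.600×10¹² K⁴.

T ≈ 1120 K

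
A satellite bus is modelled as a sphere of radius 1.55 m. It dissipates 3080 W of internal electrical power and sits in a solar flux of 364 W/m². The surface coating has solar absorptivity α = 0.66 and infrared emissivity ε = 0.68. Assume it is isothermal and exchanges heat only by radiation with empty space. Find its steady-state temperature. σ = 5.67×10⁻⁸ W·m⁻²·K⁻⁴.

At steady state, absorbed solar power + internal power = radiated power.
Absorbed: α·S·A_cross = 0.66·364·7.548 = 1813 W (cross-section πr²).
Total input = 1813 + 3080 = 4893 W.
Radiated: εσ·A_surf·T⁴ with A_surf = 4πr² = 30.19 m².
T⁴ = 4893/(0.68·5.67×10⁻⁸·30.19) = 4.204×10⁹ K⁴.

T ≈ 255 K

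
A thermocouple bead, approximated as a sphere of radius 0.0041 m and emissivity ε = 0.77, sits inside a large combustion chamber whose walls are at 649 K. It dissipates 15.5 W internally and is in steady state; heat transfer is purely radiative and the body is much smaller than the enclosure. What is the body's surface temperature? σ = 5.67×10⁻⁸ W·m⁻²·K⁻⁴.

T ≈ 1170 K

For a small grey body in a large enclosure, net radiated power = εσA(T⁴ − T_w⁴).
Steady state: P = εσA(T⁴ − T_w⁴) with A = 4πr² = 2.112×10⁻⁴ m².
T⁴ = P/(εσA) + T_w⁴ = 15.5/(0.77·5.67×10⁻⁸·2.112×10⁻⁴) + (649)⁴
    = 1.681×10¹² + 1.774×10¹¹ = 1.858×10¹² K⁴.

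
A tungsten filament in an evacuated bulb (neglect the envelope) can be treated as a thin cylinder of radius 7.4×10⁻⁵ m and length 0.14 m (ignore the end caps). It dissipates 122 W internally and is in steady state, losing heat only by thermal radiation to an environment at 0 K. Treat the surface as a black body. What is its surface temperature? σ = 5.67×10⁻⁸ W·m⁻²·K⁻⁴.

Steady state: internal power = radiated power, P = εσA T⁴.
Radiating area A = 2πrL = 6.509×10⁻⁵ m².
T⁴ = P/(εσA) = 122/(1.0·5.67×10⁻⁸·6.509×10⁻⁵) = 3.305×10¹³ K⁴.
T = (3.305×10¹³)^(1/4).

T ≈ 2400 K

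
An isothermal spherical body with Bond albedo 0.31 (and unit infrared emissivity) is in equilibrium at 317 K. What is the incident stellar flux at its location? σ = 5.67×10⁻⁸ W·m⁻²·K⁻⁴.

(1−a)S·πr² = σ·4πr²·T⁴ ⇒ S = 4σT⁴/(1−a).
S = 4·5.67×10⁻⁸·1.010×10¹⁰/0.690.

S ≈ 3320 W/m²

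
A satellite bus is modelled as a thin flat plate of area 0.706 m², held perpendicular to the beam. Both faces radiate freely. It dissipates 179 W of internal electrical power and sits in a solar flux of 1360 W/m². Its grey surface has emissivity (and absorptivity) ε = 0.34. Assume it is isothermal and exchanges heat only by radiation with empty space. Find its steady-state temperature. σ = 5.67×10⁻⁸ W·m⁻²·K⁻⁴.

T ≈ 369 K

At steady state, absorbed solar power + internal power = radiated power.
Absorbed: α·S·A_cross = 0.34·1360·0.7060 = 326.5 W (cross-section A).
Total input = 326.5 + 179 = 505.5 W.
Radiated: εσ·A_surf·T⁴ with A_surf = 2A = 1.412 m².
T⁴ = 505.5/(0.34·5.67×10⁻⁸·1.412) = 1.857×10¹⁰ K⁴.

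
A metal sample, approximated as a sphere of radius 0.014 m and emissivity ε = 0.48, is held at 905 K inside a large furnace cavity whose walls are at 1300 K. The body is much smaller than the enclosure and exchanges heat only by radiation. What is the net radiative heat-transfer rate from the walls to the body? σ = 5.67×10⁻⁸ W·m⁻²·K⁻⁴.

P_net ≈ 146 W

For a small grey body in a large enclosure: P_net = εσA(T_body⁴ − T_wall⁴).
A = 4πr² = 0.002463 m²; T_body⁴ − T_wall⁴ = 6.708×10¹¹ − 2.856×10¹² = -2.185×10¹² K⁴.
|P_net| = 0.48·5.67×10⁻⁸·0.002463·2.185×10¹².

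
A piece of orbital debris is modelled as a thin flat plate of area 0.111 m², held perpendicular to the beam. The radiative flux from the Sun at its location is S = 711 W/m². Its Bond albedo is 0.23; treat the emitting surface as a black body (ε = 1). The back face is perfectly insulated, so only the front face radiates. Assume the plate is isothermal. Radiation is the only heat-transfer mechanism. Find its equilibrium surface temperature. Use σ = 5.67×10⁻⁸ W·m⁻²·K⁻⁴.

At equilibrium, absorbed power = emitted power.
Absorbing cross-section = A = 0.1110 m²; emitting surface = A = 0.1110 m² (ratio 1).
(1−a)S·A_cross = εσ·A_surf·T⁴  ⇒  T⁴ = (1−a)S/(1σ).
T⁴ = 0.770·711/(1·5.67×10⁻⁸) = 9.656×10⁹ K⁴.
T = (9.656×10⁹)^(1/4).

T ≈ 313 K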